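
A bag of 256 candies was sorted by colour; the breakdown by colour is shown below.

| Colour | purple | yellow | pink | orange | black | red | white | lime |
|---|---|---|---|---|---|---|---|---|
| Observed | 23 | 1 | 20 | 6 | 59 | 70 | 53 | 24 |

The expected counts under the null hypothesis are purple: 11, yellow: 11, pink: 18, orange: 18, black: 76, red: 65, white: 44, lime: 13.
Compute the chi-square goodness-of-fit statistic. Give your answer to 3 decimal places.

45.740

purple: (23 − 11)²/11 = 144/11 = 13.0909
yellow: (1 − 11)²/11 = 100/11 = 9.0909
pink: (20 − 18)²/18 = 4/18 = 0.2222
orange: (6 − 18)²/18 = 144/18 = 8.0000
black: (59 − 76)²/76 = 289/76 = 3.8026
red: (70 − 65)²/65 = 25/65 = 0.3846
white: (53 − 44)²/44 = 81/44 = 1.8409
lime: (24 − 13)²/13 = 121/13 = 9.3077
Sum = 45.740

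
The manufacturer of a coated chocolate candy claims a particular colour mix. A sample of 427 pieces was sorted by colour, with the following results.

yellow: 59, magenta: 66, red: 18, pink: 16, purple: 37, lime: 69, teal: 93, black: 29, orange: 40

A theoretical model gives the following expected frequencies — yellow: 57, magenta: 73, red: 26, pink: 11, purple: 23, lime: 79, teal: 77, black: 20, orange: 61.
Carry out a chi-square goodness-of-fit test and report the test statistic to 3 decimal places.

χ² = (59−57)²/57 + (66−73)²/73 + (18−26)²/26 + (16−11)²/11 + (37−23)²/23 + (69−79)²/79 + (93−77)²/77 + (29−20)²/20 + (40−61)²/61
   = 0.0702 + 0.6712 + 2.4615 + 2.2727 + 8.5217 + 1.2658 + 3.3247 + 4.0500 + 7.2295
Sum = 29.867

29.867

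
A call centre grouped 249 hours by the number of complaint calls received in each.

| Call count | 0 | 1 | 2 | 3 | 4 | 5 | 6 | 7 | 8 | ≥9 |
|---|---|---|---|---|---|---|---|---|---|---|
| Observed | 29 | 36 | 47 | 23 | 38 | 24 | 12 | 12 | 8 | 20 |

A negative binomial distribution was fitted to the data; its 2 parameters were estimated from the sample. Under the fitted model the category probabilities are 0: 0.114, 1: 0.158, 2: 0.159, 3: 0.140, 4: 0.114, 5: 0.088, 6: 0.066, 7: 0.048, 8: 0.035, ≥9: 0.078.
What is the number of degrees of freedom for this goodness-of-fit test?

7

There are k = 10 categories and 2 parameters estimated from the data, so df = 10 − 1 − 2 = 7.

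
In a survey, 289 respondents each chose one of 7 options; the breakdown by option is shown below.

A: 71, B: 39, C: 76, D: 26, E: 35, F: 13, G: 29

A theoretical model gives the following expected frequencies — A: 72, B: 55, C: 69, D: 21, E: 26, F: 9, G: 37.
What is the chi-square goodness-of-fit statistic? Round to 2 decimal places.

13.19

cat         O        E   (O−E)²/E
A          71       72      0.014
B          39       55      4.655
C          76       69      0.710
D          26       21      1.190
E          35       26      3.115
F          13        9      1.778
G          29       37      1.730
Sum = 13.19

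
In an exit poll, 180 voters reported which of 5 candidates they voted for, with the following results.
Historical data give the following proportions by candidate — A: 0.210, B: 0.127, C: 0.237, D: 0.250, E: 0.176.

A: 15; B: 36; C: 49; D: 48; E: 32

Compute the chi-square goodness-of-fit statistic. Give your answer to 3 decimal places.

Expected counts E_i = n·p_i: 180×0.210 = 37.8, 180×0.127 = 22.86, 180×0.237 = 42.66, 180×0.250 = 45, 180×0.176 = 31.68.
cat         O        E   (O−E)²/E
A          15     37.8    13.7524
B          36    22.86     7.5529
C          49    42.66     0.9422
D          48       45     0.2000
E          32    31.68     0.0032
Sum = 22.451

22.451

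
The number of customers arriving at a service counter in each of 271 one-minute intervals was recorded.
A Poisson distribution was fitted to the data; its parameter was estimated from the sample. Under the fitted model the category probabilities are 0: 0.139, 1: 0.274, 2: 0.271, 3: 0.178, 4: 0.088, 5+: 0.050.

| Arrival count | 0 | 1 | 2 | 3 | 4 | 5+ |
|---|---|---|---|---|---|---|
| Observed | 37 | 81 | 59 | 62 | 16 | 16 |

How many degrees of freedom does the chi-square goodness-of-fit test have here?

There are k = 6 categories and 1 parameter estimated from the data, so df = 6 − 1 − 1 = 4.

4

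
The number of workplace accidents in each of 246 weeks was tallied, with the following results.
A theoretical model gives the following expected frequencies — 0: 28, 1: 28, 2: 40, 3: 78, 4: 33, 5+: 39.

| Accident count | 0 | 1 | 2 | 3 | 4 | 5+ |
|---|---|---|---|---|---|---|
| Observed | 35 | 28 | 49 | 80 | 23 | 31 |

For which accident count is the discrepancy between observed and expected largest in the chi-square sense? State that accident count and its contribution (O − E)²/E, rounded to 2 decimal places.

0: (35 − 28)²/28 = 49/28 = 1.750
1: (28 − 28)²/28 = 0/28 = 0.000
2: (49 − 40)²/40 = 81/40 = 2.025
3: (80 − 78)²/78 = 4/78 = 0.051
4: (23 − 33)²/33 = 100/33 = 3.030
5+: (31 − 39)²/39 = 64/39 = 1.641
The largest term is for 4: 3.03.

4, 3.03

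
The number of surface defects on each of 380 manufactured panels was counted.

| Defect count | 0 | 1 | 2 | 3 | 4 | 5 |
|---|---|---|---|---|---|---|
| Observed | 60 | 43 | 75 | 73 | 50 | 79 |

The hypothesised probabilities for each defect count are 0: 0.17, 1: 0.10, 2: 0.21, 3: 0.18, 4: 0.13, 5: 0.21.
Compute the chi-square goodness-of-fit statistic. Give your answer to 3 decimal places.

Expected counts E_i = n·p_i: 380×0.17 = 64.6, 380×0.10 = 38, 380×0.21 = 79.8, 380×0.18 = 68.4, 380×0.13 = 49.4, 380×0.21 = 79.8.
cat         O        E   (O−E)²/E
0          60     64.6     0.3276
1          43       38     0.6579
2          75     79.8     0.2887
3          73     68.4     0.3094
4          50     49.4     0.0073
5          79     79.8     0.0080
Sum = 1.599

1.599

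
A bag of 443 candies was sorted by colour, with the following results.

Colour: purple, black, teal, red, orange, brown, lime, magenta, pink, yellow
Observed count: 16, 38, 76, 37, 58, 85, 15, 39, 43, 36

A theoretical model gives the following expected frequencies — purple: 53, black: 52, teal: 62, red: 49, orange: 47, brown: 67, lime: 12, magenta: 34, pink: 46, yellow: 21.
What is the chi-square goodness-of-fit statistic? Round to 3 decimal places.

χ² = (16−53)²/53 + (38−52)²/52 + (76−62)²/62 + (37−49)²/49 + (58−47)²/47 + (85−67)²/67 + (15−12)²/12 + (39−34)²/34 + (43−46)²/46 + (36−21)²/21
   = 25.8302 + 3.7692 + 3.1613 + 2.9388 + 2.5745 + 4.8358 + 0.7500 + 0.7353 + 0.1957 + 10.7143
Sum = 55.505

55.505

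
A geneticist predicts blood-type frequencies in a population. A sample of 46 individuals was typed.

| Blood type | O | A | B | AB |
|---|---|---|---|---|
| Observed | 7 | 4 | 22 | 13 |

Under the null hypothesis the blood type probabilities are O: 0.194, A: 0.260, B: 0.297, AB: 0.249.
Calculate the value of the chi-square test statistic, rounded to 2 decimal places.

Expected counts E_i = n·p_i: 46×0.194 = 8.924, 46×0.260 = 11.96, 46×0.297 = 13.662, 46×0.249 = 11.454.
O: (7 − 8.924)²/8.924 = 3.701776/8.924 = 0.415
A: (4 − 11.96)²/11.96 = 63.3616/11.96 = 5.298
B: (22 − 13.662)²/13.662 = 69.522244/13.662 = 5.089
AB: (13 − 11.454)²/11.454 = 2.390116/11.454 = 0.209
Sum = 11.01

11.01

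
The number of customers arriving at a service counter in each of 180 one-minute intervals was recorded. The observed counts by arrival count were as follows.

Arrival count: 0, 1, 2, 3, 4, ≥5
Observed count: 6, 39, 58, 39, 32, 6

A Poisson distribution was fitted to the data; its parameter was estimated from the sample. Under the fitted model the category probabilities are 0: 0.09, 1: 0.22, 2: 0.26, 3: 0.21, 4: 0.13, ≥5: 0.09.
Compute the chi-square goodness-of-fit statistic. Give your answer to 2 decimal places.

18.73

Expected counts E_i = n·p_i: 180×0.09 = 16.2, 180×0.22 = 39.6, 180×0.26 = 46.8, 180×0.21 = 37.8, 180×0.13 = 23.4, 180×0.09 = 16.2.
cat         O        E   (O−E)²/E
0           6     16.2      6.422
1          39     39.6      0.009
2          58     46.8      2.680
3          39     37.8      0.038
4          32     23.4      3.161
≥5          6     16.2      6.422
Sum = 18.73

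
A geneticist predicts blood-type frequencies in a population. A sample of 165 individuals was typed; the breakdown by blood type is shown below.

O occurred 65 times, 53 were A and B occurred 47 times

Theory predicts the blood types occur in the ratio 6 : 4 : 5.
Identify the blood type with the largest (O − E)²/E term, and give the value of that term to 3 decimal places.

Ratio total = 15. Expected counts: 165×6/15 = 66, 165×4/15 = 44, 165×5/15 = 55.
χ² = (65−66)²/66 + (53−44)²/44 + (47−55)²/55
   = 0.0152 + 1.8409 + 1.1636
The largest term is for A: 1.841.

A, 1.841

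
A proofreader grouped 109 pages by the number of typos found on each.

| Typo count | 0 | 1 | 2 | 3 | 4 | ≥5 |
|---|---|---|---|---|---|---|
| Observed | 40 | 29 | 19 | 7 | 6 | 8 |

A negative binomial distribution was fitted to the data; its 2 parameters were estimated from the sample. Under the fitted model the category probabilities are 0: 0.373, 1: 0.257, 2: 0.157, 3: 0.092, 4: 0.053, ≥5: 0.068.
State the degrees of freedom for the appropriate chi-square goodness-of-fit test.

3

There are k = 6 categories and 2 parameters estimated from the data, so df = 6 − 1 − 2 = 3.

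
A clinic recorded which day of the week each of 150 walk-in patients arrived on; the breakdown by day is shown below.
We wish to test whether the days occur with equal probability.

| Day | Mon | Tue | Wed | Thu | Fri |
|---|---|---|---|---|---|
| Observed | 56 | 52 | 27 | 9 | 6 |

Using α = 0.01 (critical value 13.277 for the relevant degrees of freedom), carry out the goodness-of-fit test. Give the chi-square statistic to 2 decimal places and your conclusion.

Expected count for each of the 5 categories: 150/5 = 30.
Mon: (56 − 30)²/30 = 676/30 = 22.533
Tue: (52 − 30)²/30 = 484/30 = 16.133
Wed: (27 − 30)²/30 = 9/30 = 0.300
Thu: (9 − 30)²/30 = 441/30 = 14.700
Fri: (6 − 30)²/30 = 576/30 = 19.200
Sum = 72.87
df = 4. Since 72.87 > 13.277, we reject H₀.

72.87; reject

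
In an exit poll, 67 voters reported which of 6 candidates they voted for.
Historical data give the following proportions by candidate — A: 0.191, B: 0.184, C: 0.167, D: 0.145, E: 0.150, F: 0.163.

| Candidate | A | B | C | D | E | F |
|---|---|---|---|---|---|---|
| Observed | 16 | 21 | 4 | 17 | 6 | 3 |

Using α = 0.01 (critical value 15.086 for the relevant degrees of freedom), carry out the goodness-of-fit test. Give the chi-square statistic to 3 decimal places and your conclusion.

Expected counts E_i = n·p_i: 67×0.191 = 12.797, 67×0.184 = 12.328, 67×0.167 = 11.189, 67×0.145 = 9.715, 67×0.150 = 10.05, 67×0.163 = 10.921.
χ² = (16−12.797)²/12.797 + (21−12.328)²/12.328 + (4−11.189)²/11.189 + (17−9.715)²/9.715 + (6−10.05)²/10.05 + (3−10.921)²/10.921
   = 0.8017 + 6.1002 + 4.6190 + 5.4628 + 1.6321 + 5.7451
Sum = 24.361
df = 5. Since 24.361 > 15.086, we reject H₀.

24.361; reject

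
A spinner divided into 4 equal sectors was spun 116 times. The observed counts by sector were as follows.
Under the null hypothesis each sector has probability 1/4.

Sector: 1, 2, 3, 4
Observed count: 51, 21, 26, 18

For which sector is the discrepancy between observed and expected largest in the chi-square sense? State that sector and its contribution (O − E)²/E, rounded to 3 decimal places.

Under H₀ each category has probability 1/4, so each expected count is 116/4 = 29.
cat         O        E   (O−E)²/E
1          51       29    16.6897
2          21       29     2.2069
3          26       29     0.3103
4          18       29     4.1724
The largest term is for 1: 16.690.

1, 16.690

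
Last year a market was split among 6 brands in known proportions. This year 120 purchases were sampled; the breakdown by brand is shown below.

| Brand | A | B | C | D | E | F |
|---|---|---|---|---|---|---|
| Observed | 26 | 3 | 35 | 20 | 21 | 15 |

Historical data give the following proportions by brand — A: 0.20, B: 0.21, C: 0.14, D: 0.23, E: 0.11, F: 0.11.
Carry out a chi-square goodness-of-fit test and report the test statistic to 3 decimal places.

46.388

Expected counts E_i = n·p_i: 120×0.20 = 24, 120×0.21 = 25.2, 120×0.14 = 16.8, 120×0.23 = 27.6, 120×0.11 = 13.2, 120×0.11 = 13.2.
χ² = (26−24)²/24 + (3−25.2)²/25.2 + (35−16.8)²/16.8 + (20−27.6)²/27.6 + (21−13.2)²/13.2 + (15−13.2)²/13.2
   = 0.1667 + 19.5571 + 19.7167 + 2.0928 + 4.6091 + 0.2455
Sum = 46.388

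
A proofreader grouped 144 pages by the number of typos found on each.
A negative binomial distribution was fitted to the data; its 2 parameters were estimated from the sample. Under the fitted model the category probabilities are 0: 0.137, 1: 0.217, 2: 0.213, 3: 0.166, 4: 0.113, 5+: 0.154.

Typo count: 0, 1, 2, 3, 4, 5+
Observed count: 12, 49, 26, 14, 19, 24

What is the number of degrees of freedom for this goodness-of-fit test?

3

There are k = 6 categories and 2 parameters estimated from the data, so df = 6 − 1 − 2 = 3.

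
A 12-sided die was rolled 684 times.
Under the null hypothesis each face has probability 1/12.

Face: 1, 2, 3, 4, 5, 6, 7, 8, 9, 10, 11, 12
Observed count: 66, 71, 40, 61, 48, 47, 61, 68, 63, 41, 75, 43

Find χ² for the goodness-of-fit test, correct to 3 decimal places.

Under H₀ each category has probability 1/12, so each expected count is 684/12 = 57.
cat         O        E   (O−E)²/E
1          66       57     1.4211
2          71       57     3.4386
3          40       57     5.0702
4          61       57     0.2807
5          48       57     1.4211
6          47       57     1.7544
7          61       57     0.2807
8          68       57     2.1228
9          63       57     0.6316
10         41       57     4.4912
11         75       57     5.6842
12         43       57     3.4386
Sum = 30.035

30.035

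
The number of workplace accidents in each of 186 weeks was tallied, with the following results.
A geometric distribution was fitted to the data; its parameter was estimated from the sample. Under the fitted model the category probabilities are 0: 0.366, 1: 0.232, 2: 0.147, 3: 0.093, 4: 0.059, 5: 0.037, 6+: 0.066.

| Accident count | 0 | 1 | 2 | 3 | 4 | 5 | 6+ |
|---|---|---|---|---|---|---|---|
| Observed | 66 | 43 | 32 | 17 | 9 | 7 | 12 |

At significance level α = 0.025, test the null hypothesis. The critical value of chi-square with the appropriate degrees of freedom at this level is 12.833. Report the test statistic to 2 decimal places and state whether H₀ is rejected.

1.23; do not reject

Expected counts E_i = n·p_i: 186×0.366 = 68.076, 186×0.232 = 43.152, 186×0.147 = 27.342, 186×0.093 = 17.298, 186×0.059 = 10.974, 186×0.037 = 6.882, 186×0.066 = 12.276.
0: (66 − 68.076)²/68.076 = 4.309776/68.076 = 0.063
1: (43 − 43.152)²/43.152 = 0.023104/43.152 = 0.001
2: (32 − 27.342)²/27.342 = 21.696964/27.342 = 0.794
3: (17 − 17.298)²/17.298 = 0.088804/17.298 = 0.005
4: (9 − 10.974)²/10.974 = 3.896676/10.974 = 0.355
5: (7 − 6.882)²/6.882 = 0.013924/6.882 = 0.002
6+: (12 − 12.276)²/12.276 = 0.076176/12.276 = 0.006
Sum = 1.23
df = 5. Since 1.23 < 12.833, we do not reject H₀.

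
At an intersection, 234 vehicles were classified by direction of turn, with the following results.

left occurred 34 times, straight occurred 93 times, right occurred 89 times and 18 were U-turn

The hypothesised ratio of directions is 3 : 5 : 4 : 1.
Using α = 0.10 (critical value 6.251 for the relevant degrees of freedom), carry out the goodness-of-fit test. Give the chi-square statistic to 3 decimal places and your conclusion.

11.521; reject

Ratio total = 13. Expected counts: 234×3/13 = 54, 234×5/13 = 90, 234×4/13 = 72, 234×1/13 = 18.
left: (34 − 54)²/54 = 400/54 = 7.4074
straight: (93 − 90)²/90 = 9/90 = 0.1000
right: (89 − 72)²/72 = 289/72 = 4.0139
U-turn: (18 − 18)²/18 = 0/18 = 0.0000
Sum = 11.521
df = 3. Since 11.521 > 6.251, we reject H₀.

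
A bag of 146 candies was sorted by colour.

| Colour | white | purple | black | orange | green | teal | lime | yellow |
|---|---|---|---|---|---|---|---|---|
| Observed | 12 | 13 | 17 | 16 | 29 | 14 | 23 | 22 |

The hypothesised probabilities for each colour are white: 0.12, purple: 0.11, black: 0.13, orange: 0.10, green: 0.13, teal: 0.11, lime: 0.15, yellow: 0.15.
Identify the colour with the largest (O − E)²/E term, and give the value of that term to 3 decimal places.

green, 5.290

Expected counts E_i = n·p_i: 146×0.12 = 17.52, 146×0.11 = 16.06, 146×0.13 = 18.98, 146×0.10 = 14.6, 146×0.13 = 18.98, 146×0.11 = 16.06, 146×0.15 = 21.9, 146×0.15 = 21.9.
χ² = (12−17.52)²/17.52 + (13−16.06)²/16.06 + (17−18.98)²/18.98 + (16−14.6)²/14.6 + (29−18.98)²/18.98 + (14−16.06)²/16.06 + (23−21.9)²/21.9 + (22−21.9)²/21.9
   = 1.7392 + 0.5830 + 0.2066 + 0.1342 + 5.2898 + 0.2642 + 0.0553 + 0.0005
The largest term is for green: 5.290.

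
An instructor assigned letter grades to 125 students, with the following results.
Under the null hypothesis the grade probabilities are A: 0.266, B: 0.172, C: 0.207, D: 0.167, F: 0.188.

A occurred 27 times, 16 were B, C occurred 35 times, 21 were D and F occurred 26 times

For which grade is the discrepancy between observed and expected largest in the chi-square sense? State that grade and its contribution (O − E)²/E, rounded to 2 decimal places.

C, 3.22

Expected counts E_i = n·p_i: 125×0.266 = 33.25, 125×0.172 = 21.5, 125×0.207 = 25.875, 125×0.167 = 20.875, 125×0.188 = 23.5.
cat         O        E   (O−E)²/E
A          27    33.25      1.175
B          16     21.5      1.407
C          35   25.875      3.218
D          21   20.875      0.001
F          26     23.5      0.266
The largest term is for C: 3.22.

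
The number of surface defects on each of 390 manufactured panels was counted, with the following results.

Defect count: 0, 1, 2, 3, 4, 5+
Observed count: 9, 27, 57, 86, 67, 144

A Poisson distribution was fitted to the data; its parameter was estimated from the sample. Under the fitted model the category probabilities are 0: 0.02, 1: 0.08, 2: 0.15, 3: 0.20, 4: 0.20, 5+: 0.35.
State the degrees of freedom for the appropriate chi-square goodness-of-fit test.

4

There are k = 6 categories and 1 parameter estimated from the data, so df = 6 − 1 − 1 = 4.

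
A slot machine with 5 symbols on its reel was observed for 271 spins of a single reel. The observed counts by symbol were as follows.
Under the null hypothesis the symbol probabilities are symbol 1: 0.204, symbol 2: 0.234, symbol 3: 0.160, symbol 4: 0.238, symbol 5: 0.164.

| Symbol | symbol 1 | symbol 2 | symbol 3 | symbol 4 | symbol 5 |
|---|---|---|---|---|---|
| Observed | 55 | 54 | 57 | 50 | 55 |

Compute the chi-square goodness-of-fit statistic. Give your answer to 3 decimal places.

11.456

Expected counts E_i = n·p_i: 271×0.204 = 55.284, 271×0.234 = 63.414, 271×0.160 = 43.36, 271×0.238 = 64.498, 271×0.164 = 44.444.
χ² = (55−55.284)²/55.284 + (54−63.414)²/63.414 + (57−43.36)²/43.36 + (50−64.498)²/64.498 + (55−44.444)²/44.444
   = 0.0015 + 1.3975 + 4.2908 + 3.2589 + 2.5072
Sum = 11.456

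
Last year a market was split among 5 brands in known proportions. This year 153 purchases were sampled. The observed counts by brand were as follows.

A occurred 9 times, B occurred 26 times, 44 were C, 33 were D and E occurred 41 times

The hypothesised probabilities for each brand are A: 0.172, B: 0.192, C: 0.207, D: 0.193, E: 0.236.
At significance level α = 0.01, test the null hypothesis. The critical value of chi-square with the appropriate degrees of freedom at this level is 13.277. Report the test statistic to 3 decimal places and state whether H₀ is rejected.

17.652; reject

Expected counts E_i = n·p_i: 153×0.172 = 26.316, 153×0.192 = 29.376, 153×0.207 = 31.671, 153×0.193 = 29.529, 153×0.236 = 36.108.
cat         O        E   (O−E)²/E
A           9   26.316    11.3940
B          26   29.376     0.3880
C          44   31.671     4.7995
D          33   29.529     0.4080
E          41   36.108     0.6628
Sum = 17.652
df = 4. Since 17.652 > 13.277, we reject H₀.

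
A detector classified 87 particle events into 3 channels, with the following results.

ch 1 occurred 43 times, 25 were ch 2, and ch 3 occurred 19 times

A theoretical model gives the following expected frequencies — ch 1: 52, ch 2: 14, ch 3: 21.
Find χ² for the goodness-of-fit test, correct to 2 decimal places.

10.39

cat         O        E   (O−E)²/E
ch 1       43       52      1.558
ch 2       25       14      8.643
ch 3       19       21      0.190
Sum = 10.39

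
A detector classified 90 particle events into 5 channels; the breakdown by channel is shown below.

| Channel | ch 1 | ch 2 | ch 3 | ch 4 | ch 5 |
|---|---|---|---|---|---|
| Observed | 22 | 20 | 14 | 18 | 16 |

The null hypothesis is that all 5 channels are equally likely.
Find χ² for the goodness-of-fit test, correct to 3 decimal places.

Under H₀ each category has probability 1/5, so each expected count is 90/5 = 18.
cat         O        E   (O−E)²/E
ch 1       22       18     0.8889
ch 2       20       18     0.2222
ch 3       14       18     0.8889
ch 4       18       18     0.0000
ch 5       16       18     0.2222
Sum = 2.222

2.222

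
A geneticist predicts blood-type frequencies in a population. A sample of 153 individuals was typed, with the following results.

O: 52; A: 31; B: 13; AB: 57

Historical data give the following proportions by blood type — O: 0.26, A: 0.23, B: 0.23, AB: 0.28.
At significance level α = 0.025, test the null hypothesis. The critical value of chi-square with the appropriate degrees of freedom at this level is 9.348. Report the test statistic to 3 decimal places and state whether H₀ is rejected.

22.926; reject

Expected counts E_i = n·p_i: 153×0.26 = 39.78, 153×0.23 = 35.19, 153×0.23 = 35.19, 153×0.28 = 42.84.
O: (52 − 39.78)²/39.78 = 149.3284/39.78 = 3.7539
A: (31 − 35.19)²/35.19 = 17.5561/35.19 = 0.4989
B: (13 − 35.19)²/35.19 = 492.3961/35.19 = 13.9925
AB: (57 − 42.84)²/42.84 = 200.5056/42.84 = 4.6803
Sum = 22.926
df = 3. Since 22.926 > 9.348, we reject H₀.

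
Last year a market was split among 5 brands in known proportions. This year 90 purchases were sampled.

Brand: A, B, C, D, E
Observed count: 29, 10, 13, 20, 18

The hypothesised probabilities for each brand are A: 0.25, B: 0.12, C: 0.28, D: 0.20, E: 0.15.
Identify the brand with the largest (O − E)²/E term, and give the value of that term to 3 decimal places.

Expected counts E_i = n·p_i: 90×0.25 = 22.5, 90×0.12 = 10.8, 90×0.28 = 25.2, 90×0.20 = 18, 90×0.15 = 13.5.
A: (29 − 22.5)²/22.5 = 42.25/22.5 = 1.8778
B: (10 − 10.8)²/10.8 = 0.64/10.8 = 0.0593
C: (13 − 25.2)²/25.2 = 148.84/25.2 = 5.9063
D: (20 − 18)²/18 = 4/18 = 0.2222
E: (18 − 13.5)²/13.5 = 20.25/13.5 = 1.5000
The largest term is for C: 5.906.

C, 5.906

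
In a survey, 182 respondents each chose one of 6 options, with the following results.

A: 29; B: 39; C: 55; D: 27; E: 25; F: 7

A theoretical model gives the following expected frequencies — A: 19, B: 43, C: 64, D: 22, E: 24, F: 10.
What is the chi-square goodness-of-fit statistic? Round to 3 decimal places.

A: (29 − 19)²/19 = 100/19 = 5.2632
B: (39 − 43)²/43 = 16/43 = 0.3721
C: (55 − 64)²/64 = 81/64 = 1.2656
D: (27 − 22)²/22 = 25/22 = 1.1364
E: (25 − 24)²/24 = 1/24 = 0.0417
F: (7 − 10)²/10 = 9/10 = 0.9000
Sum = 8.979

8.979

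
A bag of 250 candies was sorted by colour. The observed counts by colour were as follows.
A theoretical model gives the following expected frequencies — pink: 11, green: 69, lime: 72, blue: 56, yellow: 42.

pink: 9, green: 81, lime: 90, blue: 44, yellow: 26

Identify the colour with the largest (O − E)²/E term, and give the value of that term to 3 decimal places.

χ² = (9−11)²/11 + (81−69)²/69 + (90−72)²/72 + (44−56)²/56 + (26−42)²/42
   = 0.3636 + 2.0870 + 4.5000 + 2.5714 + 6.0952
The largest term is for yellow: 6.095.

yellow, 6.095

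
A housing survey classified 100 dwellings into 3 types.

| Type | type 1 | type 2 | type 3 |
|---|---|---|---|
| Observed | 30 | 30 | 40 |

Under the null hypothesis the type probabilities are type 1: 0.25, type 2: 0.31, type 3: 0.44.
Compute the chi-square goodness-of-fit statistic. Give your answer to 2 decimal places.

Expected counts E_i = n·p_i: 100×0.25 = 25, 100×0.31 = 31, 100×0.44 = 44.
type 1: (30 − 25)²/25 = 25/25 = 1.000
type 2: (30 − 31)²/31 = 1/31 = 0.032
type 3: (40 − 44)²/44 = 16/44 = 0.364
Sum = 1.40

1.40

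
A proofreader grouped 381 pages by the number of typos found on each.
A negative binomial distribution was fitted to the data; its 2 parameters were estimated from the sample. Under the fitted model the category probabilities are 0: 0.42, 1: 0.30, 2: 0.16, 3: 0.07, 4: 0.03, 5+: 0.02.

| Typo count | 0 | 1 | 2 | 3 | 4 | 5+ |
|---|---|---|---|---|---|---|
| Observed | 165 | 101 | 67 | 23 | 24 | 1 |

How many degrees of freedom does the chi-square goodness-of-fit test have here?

There are k = 6 categories and 2 parameters estimated from the data, so df = 6 − 1 − 2 = 3.

3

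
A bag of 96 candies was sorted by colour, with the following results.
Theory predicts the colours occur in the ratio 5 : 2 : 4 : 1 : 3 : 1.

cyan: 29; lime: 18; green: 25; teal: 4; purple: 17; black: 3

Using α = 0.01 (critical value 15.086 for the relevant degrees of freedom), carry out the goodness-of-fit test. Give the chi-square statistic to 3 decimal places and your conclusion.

Ratio total = 16. Expected counts: 96×5/16 = 30, 96×2/16 = 12, 96×4/16 = 24, 96×1/16 = 6, 96×3/16 = 18, 96×1/16 = 6.
χ² = (29−30)²/30 + (18−12)²/12 + (25−24)²/24 + (4−6)²/6 + (17−18)²/18 + (3−6)²/6
   = 0.0333 + 3.0000 + 0.0417 + 0.6667 + 0.0556 + 1.5000
Sum = 5.297
df = 5. Since 5.297 < 15.086, we do not reject H₀.

5.297; do not reject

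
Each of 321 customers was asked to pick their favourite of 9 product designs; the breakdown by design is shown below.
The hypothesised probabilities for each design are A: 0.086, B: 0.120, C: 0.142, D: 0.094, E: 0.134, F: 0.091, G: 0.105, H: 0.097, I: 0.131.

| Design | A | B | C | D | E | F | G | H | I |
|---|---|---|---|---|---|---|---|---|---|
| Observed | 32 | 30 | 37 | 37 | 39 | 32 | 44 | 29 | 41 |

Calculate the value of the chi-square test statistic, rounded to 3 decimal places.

Expected counts E_i = n·p_i: 321×0.086 = 27.606, 321×0.120 = 38.52, 321×0.142 = 45.582, 321×0.094 = 30.174, 321×0.134 = 43.014, 321×0.091 = 29.211, 321×0.105 = 33.705, 321×0.097 = 31.137, 321×0.131 = 42.051.
cat         O        E   (O−E)²/E
A          32   27.606     0.6994
B          30    38.52     1.8845
C          37   45.582     1.6158
D          37   30.174     1.5442
E          39   43.014     0.3746
F          32   29.211     0.2663
G          44   33.705     3.1445
H          29   31.137     0.1467
I          41   42.051     0.0263
Sum = 9.702

9.702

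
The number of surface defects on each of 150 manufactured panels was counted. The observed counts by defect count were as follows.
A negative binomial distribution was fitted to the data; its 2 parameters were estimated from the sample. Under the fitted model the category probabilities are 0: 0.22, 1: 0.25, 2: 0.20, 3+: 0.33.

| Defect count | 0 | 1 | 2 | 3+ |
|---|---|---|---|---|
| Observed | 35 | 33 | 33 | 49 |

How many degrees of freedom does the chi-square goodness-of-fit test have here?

1

There are k = 4 categories and 2 parameters estimated from the data, so df = 4 − 1 − 2 = 1.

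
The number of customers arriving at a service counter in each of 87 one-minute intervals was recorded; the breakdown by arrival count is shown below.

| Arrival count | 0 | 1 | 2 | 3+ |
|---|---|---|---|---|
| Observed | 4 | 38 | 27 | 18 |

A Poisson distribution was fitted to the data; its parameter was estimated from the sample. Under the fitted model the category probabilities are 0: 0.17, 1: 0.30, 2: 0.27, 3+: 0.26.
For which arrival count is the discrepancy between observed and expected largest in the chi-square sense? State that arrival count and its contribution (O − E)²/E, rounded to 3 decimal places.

Expected counts E_i = n·p_i: 87×0.17 = 14.79, 87×0.30 = 26.1, 87×0.27 = 23.49, 87×0.26 = 22.62.
cat         O        E   (O−E)²/E
0           4    14.79     7.8718
1          38     26.1     5.4257
2          27    23.49     0.5245
3+         18    22.62     0.9436
The largest term is for 0: 7.872.

0, 7.872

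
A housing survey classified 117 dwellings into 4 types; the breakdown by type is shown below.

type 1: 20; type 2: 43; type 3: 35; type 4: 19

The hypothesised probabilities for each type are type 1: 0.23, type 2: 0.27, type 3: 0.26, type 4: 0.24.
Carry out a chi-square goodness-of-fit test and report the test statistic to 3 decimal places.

9.521

Expected counts E_i = n·p_i: 117×0.23 = 26.91, 117×0.27 = 31.59, 117×0.26 = 30.42, 117×0.24 = 28.08.
cat         O        E   (O−E)²/E
type 1     20    26.91     1.7744
type 2     43    31.59     4.1212
type 3     35    30.42     0.6896
type 4     19    28.08     2.9361
Sum = 9.521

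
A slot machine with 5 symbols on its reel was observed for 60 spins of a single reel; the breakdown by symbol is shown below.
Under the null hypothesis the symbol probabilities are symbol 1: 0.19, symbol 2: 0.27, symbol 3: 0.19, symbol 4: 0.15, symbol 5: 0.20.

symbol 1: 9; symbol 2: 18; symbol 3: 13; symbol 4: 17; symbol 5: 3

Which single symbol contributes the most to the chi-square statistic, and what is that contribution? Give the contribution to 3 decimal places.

Expected counts E_i = n·p_i: 60×0.19 = 11.4, 60×0.27 = 16.2, 60×0.19 = 11.4, 60×0.15 = 9, 60×0.20 = 12.
symbol 1: (9 − 11.4)²/11.4 = 5.76/11.4 = 0.5053
symbol 2: (18 − 16.2)²/16.2 = 3.24/16.2 = 0.2000
symbol 3: (13 − 11.4)²/11.4 = 2.56/11.4 = 0.2246
symbol 4: (17 − 9)²/9 = 64/9 = 7.1111
symbol 5: (3 − 12)²/12 = 81/12 = 6.7500
The largest term is for symbol 4: 7.111.

symbol 4, 7.111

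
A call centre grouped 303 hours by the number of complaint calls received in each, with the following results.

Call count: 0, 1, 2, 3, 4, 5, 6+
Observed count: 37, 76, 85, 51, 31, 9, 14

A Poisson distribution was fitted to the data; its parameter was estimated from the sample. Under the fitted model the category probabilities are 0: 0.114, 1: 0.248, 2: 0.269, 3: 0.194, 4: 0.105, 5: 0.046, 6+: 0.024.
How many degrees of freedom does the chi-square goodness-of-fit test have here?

There are k = 7 categories and 1 parameter estimated from the data, so df = 7 − 1 − 1 = 5.

5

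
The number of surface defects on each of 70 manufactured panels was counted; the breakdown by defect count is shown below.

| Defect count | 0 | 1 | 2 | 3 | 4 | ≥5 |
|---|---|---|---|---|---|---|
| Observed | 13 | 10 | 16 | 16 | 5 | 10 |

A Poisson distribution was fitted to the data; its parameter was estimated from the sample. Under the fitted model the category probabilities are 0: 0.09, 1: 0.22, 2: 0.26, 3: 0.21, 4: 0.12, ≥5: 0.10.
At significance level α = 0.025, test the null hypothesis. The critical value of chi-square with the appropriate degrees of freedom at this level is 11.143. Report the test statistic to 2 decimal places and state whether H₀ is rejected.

12.06; reject

Expected counts E_i = n·p_i: 70×0.09 = 6.3, 70×0.22 = 15.4, 70×0.26 = 18.2, 70×0.21 = 14.7, 70×0.12 = 8.4, 70×0.10 = 7.
cat         O        E   (O−E)²/E
0          13      6.3      7.125
1          10     15.4      1.894
2          16     18.2      0.266
3          16     14.7      0.115
4           5      8.4      1.376
≥5         10        7      1.286
Sum = 12.06
df = 4. Since 12.06 > 11.143, we reject H₀.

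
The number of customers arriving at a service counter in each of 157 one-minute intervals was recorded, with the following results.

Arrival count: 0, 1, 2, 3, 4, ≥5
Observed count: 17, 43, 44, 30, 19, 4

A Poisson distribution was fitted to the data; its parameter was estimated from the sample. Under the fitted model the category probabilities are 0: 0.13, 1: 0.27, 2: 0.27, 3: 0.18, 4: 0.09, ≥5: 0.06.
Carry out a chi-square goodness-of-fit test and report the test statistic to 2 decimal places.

Expected counts E_i = n·p_i: 157×0.13 = 20.41, 157×0.27 = 42.39, 157×0.27 = 42.39, 157×0.18 = 28.26, 157×0.09 = 14.13, 157×0.06 = 9.42.
0: (17 − 20.41)²/20.41 = 11.6281/20.41 = 0.570
1: (43 − 42.39)²/42.39 = 0.3721/42.39 = 0.009
2: (44 − 42.39)²/42.39 = 2.5921/42.39 = 0.061
3: (30 − 28.26)²/28.26 = 3.0276/28.26 = 0.107
4: (19 − 14.13)²/14.13 = 23.7169/14.13 = 1.678
≥5: (4 − 9.42)²/9.42 = 29.3764/9.42 = 3.119
Sum = 5.54

5.54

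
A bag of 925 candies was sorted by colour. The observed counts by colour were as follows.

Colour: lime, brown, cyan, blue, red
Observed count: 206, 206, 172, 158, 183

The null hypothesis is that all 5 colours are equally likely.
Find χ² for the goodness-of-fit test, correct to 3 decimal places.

9.643

Under H₀ each category has probability 1/5, so each expected count is 925/5 = 185.
cat         O        E   (O−E)²/E
lime      206      185     2.3838
brown     206      185     2.3838
cyan      172      185     0.9135
blue      158      185     3.9405
red       183      185     0.0216
Sum = 9.643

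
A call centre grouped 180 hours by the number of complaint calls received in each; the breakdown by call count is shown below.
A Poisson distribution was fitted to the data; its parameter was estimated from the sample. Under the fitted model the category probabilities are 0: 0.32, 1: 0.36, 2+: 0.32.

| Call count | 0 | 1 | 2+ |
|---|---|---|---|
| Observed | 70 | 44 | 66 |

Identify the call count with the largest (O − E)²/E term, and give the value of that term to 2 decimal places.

Expected counts E_i = n·p_i: 180×0.32 = 57.6, 180×0.36 = 64.8, 180×0.32 = 57.6.
cat         O        E   (O−E)²/E
0          70     57.6      2.669
1          44     64.8      6.677
2+         66     57.6      1.225
The largest term is for 1: 6.68.

1, 6.68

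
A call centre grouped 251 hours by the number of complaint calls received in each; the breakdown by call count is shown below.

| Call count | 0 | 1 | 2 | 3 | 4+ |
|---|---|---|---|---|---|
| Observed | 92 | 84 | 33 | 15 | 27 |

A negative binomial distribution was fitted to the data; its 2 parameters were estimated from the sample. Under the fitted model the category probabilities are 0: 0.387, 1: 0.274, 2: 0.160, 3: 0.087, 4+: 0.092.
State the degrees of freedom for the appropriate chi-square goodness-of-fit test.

There are k = 5 categories and 2 parameters estimated from the data, so df = 5 − 1 − 2 = 2.

2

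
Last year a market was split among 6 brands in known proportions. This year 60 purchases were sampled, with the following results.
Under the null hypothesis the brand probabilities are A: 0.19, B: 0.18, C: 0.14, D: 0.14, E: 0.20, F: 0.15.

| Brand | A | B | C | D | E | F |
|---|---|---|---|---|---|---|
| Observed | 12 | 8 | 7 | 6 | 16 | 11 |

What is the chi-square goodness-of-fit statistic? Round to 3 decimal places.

Expected counts E_i = n·p_i: 60×0.19 = 11.4, 60×0.18 = 10.8, 60×0.14 = 8.4, 60×0.14 = 8.4, 60×0.20 = 12, 60×0.15 = 9.
cat         O        E   (O−E)²/E
A          12     11.4     0.0316
B           8     10.8     0.7259
C           7      8.4     0.2333
D           6      8.4     0.6857
E          16       12     1.3333
F          11        9     0.4444
Sum = 3.454

3.454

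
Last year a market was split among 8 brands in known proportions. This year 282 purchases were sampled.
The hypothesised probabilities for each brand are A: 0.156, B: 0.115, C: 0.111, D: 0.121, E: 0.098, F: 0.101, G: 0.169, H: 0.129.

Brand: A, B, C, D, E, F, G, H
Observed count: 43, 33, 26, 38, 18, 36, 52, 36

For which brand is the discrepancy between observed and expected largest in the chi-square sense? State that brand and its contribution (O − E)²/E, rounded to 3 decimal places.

Expected counts E_i = n·p_i: 282×0.156 = 43.992, 282×0.115 = 32.43, 282×0.111 = 31.302, 282×0.121 = 34.122, 282×0.098 = 27.636, 282×0.101 = 28.482, 282×0.169 = 47.658, 282×0.129 = 36.378.
χ² = (43−43.992)²/43.992 + (33−32.43)²/32.43 + (26−31.302)²/31.302 + (38−34.122)²/34.122 + (18−27.636)²/27.636 + (36−28.482)²/28.482 + (52−47.658)²/47.658 + (36−36.378)²/36.378
   = 0.0224 + 0.0100 + 0.8981 + 0.4407 + 3.3598 + 1.9844 + 0.3956 + 0.0039
The largest term is for E: 3.360.

E, 3.360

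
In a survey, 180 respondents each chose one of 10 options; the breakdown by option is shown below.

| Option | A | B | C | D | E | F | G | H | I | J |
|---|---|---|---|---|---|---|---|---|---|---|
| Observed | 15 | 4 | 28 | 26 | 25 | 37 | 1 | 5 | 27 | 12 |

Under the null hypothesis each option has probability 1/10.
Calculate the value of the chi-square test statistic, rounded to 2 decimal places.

75.22

Expected count for each of the 10 categories: 180/10 = 18.
cat         O        E   (O−E)²/E
A          15       18      0.500
B           4       18     10.889
C          28       18      5.556
D          26       18      3.556
E          25       18      2.722
F          37       18     20.056
G           1       18     16.056
H           5       18      9.389
I          27       18      4.500
J          12       18      2.000
Sum = 75.22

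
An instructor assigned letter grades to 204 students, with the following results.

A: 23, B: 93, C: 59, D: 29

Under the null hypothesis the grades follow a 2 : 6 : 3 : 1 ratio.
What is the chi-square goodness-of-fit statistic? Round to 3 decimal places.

Ratio total = 12. Expected counts: 204×2/12 = 34, 204×6/12 = 102, 204×3/12 = 51, 204×1/12 = 17.
χ² = (23−34)²/34 + (93−102)²/102 + (59−51)²/51 + (29−17)²/17
   = 3.5588 + 0.7941 + 1.2549 + 8.4706
Sum = 14.078

14.078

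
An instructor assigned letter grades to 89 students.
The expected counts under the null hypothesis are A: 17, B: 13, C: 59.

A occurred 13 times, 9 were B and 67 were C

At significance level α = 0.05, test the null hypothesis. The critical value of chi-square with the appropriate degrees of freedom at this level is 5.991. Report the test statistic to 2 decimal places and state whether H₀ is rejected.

3.26; do not reject

cat         O        E   (O−E)²/E
A          13       17      0.941
B           9       13      1.231
C          67       59      1.085
Sum = 3.26
df = 2. Since 3.26 < 5.991, we do not reject H₀.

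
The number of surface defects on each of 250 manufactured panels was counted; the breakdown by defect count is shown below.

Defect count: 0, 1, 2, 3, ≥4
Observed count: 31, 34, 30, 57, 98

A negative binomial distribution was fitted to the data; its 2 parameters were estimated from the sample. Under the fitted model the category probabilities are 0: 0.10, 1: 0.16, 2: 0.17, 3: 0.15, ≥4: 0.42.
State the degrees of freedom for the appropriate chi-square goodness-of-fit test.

2

There are k = 5 categories and 2 parameters estimated from the data, so df = 5 − 1 − 2 = 2.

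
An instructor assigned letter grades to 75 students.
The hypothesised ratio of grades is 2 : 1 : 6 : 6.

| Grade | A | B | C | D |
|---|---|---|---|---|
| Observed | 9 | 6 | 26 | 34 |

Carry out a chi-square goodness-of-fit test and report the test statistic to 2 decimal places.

1.37

Ratio total = 15. Expected counts: 75×2/15 = 10, 75×1/15 = 5, 75×6/15 = 30, 75×6/15 = 30.
χ² = (9−10)²/10 + (6−5)²/5 + (26−30)²/30 + (34−30)²/30
   = 0.100 + 0.200 + 0.533 + 0.533
Sum = 1.37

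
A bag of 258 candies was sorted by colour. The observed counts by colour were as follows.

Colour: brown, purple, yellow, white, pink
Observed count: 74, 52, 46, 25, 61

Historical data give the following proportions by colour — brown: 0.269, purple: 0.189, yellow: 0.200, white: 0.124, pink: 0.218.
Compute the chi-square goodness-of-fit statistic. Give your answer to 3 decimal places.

3.058

Expected counts E_i = n·p_i: 258×0.269 = 69.402, 258×0.189 = 48.762, 258×0.200 = 51.6, 258×0.124 = 31.992, 258×0.218 = 56.244.
χ² = (74−69.402)²/69.402 + (52−48.762)²/48.762 + (46−51.6)²/51.6 + (25−31.992)²/31.992 + (61−56.244)²/56.244
   = 0.3046 + 0.2150 + 0.6078 + 1.5281 + 0.4022
Sum = 3.058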